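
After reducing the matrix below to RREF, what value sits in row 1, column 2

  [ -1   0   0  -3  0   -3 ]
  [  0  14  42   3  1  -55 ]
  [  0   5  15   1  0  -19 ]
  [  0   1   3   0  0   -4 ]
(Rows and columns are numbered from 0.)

3

R1 → -1·R1
  [ 1   0   0  3  0    3 ]
  [ 0  14  42  3  1  -55 ]
  [ 0   5  15  1  0  -19 ]
  [ 0   1   3  0  0   -4 ]
R2 → 1/14·R2
  [ 1  0   0     3     0       3 ]
  [ 0  1   3  3/14  1/14  -55/14 ]
  [ 0  5  15     1     0     -19 ]
  [ 0  1   3     0     0      -4 ]
R3 → R3 − 5·R2
  [ 1  0  0      3      0       3 ]
  [ 0  1  3   3/14   1/14  -55/14 ]
  [ 0  0  0  -1/14  -5/14    9/14 ]
  [ 0  1  3      0      0      -4 ]
R4 → R4 − R2
  [ 1  0  0      3      0       3 ]
  [ 0  1  3   3/14   1/14  -55/14 ]
  [ 0  0  0  -1/14  -5/14    9/14 ]
  [ 0  0  0  -3/14  -1/14   -1/14 ]
R3 → -14·R3
  [ 1  0  0      3      0       3 ]
  [ 0  1  3   3/14   1/14  -55/14 ]
  [ 0  0  0      1      5      -9 ]
  [ 0  0  0  -3/14  -1/14   -1/14 ]
R4 → R4 + 3/14·R3
  [ 1  0  0     3     0       3 ]
  [ 0  1  3  3/14  1/14  -55/14 ]
  [ 0  0  0     1     5      -9 ]
  [ 0  0  0     0     1      -2 ]
R3 → R3 − 5·R4
  [ 1  0  0     3     0       3 ]
  [ 0  1  3  3/14  1/14  -55/14 ]
  [ 0  0  0     1     0       1 ]
  [ 0  0  0     0     1      -2 ]
R2 → R2 − 1/14·R4
  [ 1  0  0     3  0       3 ]
  [ 0  1  3  3/14  0  -53/14 ]
  [ 0  0  0     1  0       1 ]
  [ 0  0  0     0  1      -2 ]
R2 → R2 − 3/14·R3
  [ 1  0  0  3  0   3 ]
  [ 0  1  3  0  0  -4 ]
  [ 0  0  0  1  0   1 ]
  [ 0  0  0  0  1  -2 ]
R1 → R1 − 3·R3
  [ 1  0  0  0  0   0 ]
  [ 0  1  3  0  0  -4 ]
  [ 0  0  0  1  0   1 ]
  [ 0  0  0  0  1  -2 ]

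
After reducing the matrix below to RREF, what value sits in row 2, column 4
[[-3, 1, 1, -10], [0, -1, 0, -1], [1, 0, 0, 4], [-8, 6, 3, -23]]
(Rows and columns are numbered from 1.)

r1 -> -1/3·r1
r3 -> r3 − r1
r4 -> r4 + 8·r1
r2 -> -1·r2
r3 -> r3 − 1/3·r2
r4 -> r4 − 10/3·r2
r3 -> 3·r3
r4 -> r4 − 1/3·r3
r1 -> r1 + 1/3·r3
r1 -> r1 + 1/3·r2

1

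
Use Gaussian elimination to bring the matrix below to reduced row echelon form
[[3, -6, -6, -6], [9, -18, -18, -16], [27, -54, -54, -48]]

R1 -> 1/3·R1
  [  1   -2   -2   -2 ]
  [  9  -18  -18  -16 ]
  [ 27  -54  -54  -48 ]
R2 -> R2 − 9·R1
  [  1   -2   -2   -2 ]
  [  0    0    0    2 ]
  [ 27  -54  -54  -48 ]
R3 -> R3 − 27·R1
  [ 1  -2  -2  -2 ]
  [ 0   0   0   2 ]
  [ 0   0   0   6 ]
R2 -> 1/2·R2
  [ 1  -2  -2  -2 ]
  [ 0   0   0   1 ]
  [ 0   0   0   6 ]
R3 -> R3 − 6·R2
  [ 1  -2  -2  -2 ]
  [ 0   0   0   1 ]
  [ 0   0   0   0 ]
R1 -> R1 + 2·R2
  [ 1  -2  -2  0 ]
  [ 0   0   0  1 ]
  [ 0   0   0  0 ]

[[1, -2, -2, 0], [0, 0, 0, 1], [0, 0, 0, 0]]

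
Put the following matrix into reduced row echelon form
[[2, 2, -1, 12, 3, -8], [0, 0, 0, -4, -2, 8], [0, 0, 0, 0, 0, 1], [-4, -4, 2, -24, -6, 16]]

[[1, 1, -1/2, 0, -3/2, 0], [0, 0, 0, 1, 1/2, 0], [0, 0, 0, 0, 0, 1], [0, 0, 0, 0, 0, 0]]

R1 ← 1/2·R1
  [  1   1  -1/2    6  3/2  -4 ]
  [  0   0     0   -4   -2   8 ]
  [  0   0     0    0    0   1 ]
  [ -4  -4     2  -24   -6  16 ]
R4 ← R4 + 4·R1
  [ 1  1  -1/2   6  3/2  -4 ]
  [ 0  0     0  -4   -2   8 ]
  [ 0  0     0   0    0   1 ]
  [ 0  0     0   0    0   0 ]
R2 ← -1/4·R2
  [ 1  1  -1/2  6  3/2  -4 ]
  [ 0  0     0  1  1/2  -2 ]
  [ 0  0     0  0    0   1 ]
  [ 0  0     0  0    0   0 ]
R2 ← R2 + 2·R3
  [ 1  1  -1/2  6  3/2  -4 ]
  [ 0  0     0  1  1/2   0 ]
  [ 0  0     0  0    0   1 ]
  [ 0  0     0  0    0   0 ]
R1 ← R1 + 4·R3
  [ 1  1  -1/2  6  3/2  0 ]
  [ 0  0     0  1  1/2  0 ]
  [ 0  0     0  0    0  1 ]
  [ 0  0     0  0    0  0 ]
R1 ← R1 − 6·R2
  [ 1  1  -1/2  0  -3/2  0 ]
  [ 0  0     0  1   1/2  0 ]
  [ 0  0     0  0     0  1 ]
  [ 0  0     0  0     0  0 ]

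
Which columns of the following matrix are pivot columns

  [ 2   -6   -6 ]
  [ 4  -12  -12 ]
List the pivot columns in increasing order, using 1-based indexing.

1

R1 -> 1/2·R1
  [ 1   -3   -3 ]
  [ 4  -12  -12 ]
R2 -> R2 − 4·R1
  [ 1  -3  -3 ]
  [ 0   0   0 ]
Pivot columns are the columns containing a leading 1.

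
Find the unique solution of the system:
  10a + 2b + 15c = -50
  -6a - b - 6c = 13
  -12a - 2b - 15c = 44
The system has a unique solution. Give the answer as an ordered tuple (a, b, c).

Form the augmented matrix and row-reduce:
  [  10   2   15  |  -50 ]
  [  -6  -1   -6  |   13 ]
  [ -12  -2  -15  |   44 ]
r1 -> 1/10·r1
r2 -> r2 + 6·r1
r3 -> r3 + 12·r1
r2 -> 5·r2
r3 -> r3 − 2/5·r2
r3 -> -1/3·r3
r2 -> r2 − 15·r3
r1 -> r1 − 3/2·r3
r1 -> r1 − 1/5·r2
Reading off the last column: a = 3, b = 5, c = -6.

(3, 5, -6)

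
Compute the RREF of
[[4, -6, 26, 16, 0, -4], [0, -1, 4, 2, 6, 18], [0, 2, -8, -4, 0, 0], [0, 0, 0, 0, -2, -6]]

[[1, 0, 1/2, 1, 0, -1], [0, 1, -4, -2, 0, 0], [0, 0, 0, 0, 1, 3], [0, 0, 0, 0, 0, 0]]

r1 -> 1/4·r1
  [ 1  -3/2  13/2   4   0  -1 ]
  [ 0    -1     4   2   6  18 ]
  [ 0     2    -8  -4   0   0 ]
  [ 0     0     0   0  -2  -6 ]
r2 -> -1·r2
  [ 1  -3/2  13/2   4   0   -1 ]
  [ 0     1    -4  -2  -6  -18 ]
  [ 0     2    -8  -4   0    0 ]
  [ 0     0     0   0  -2   -6 ]
r3 -> r3 − 2·r2
  [ 1  -3/2  13/2   4   0   -1 ]
  [ 0     1    -4  -2  -6  -18 ]
  [ 0     0     0   0  12   36 ]
  [ 0     0     0   0  -2   -6 ]
r3 -> 1/12·r3
  [ 1  -3/2  13/2   4   0   -1 ]
  [ 0     1    -4  -2  -6  -18 ]
  [ 0     0     0   0   1    3 ]
  [ 0     0     0   0  -2   -6 ]
r4 -> r4 + 2·r3
  [ 1  -3/2  13/2   4   0   -1 ]
  [ 0     1    -4  -2  -6  -18 ]
  [ 0     0     0   0   1    3 ]
  [ 0     0     0   0   0    0 ]
r2 -> r2 + 6·r3
  [ 1  -3/2  13/2   4  0  -1 ]
  [ 0     1    -4  -2  0   0 ]
  [ 0     0     0   0  1   3 ]
  [ 0     0     0   0  0   0 ]
r1 -> r1 + 3/2·r2
  [ 1  0  1/2   1  0  -1 ]
  [ 0  1   -4  -2  0   0 ]
  [ 0  0    0   0  1   3 ]
  [ 0  0    0   0  0   0 ]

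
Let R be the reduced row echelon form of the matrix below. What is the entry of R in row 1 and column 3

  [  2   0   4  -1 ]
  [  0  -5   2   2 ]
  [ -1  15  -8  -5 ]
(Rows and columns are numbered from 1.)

2

ρ1 := 1/2·ρ1
  [  1   0   2  -1/2 ]
  [  0  -5   2     2 ]
  [ -1  15  -8    -5 ]
ρ3 := ρ3 + ρ1
  [ 1   0   2   -1/2 ]
  [ 0  -5   2      2 ]
  [ 0  15  -6  -11/2 ]
ρ2 := -1/5·ρ2
  [ 1   0     2   -1/2 ]
  [ 0   1  -2/5   -2/5 ]
  [ 0  15    -6  -11/2 ]
ρ3 := ρ3 − 15·ρ2
  [ 1  0     2  -1/2 ]
  [ 0  1  -2/5  -2/5 ]
  [ 0  0     0   1/2 ]
ρ3 := 2·ρ3
  [ 1  0     2  -1/2 ]
  [ 0  1  -2/5  -2/5 ]
  [ 0  0     0     1 ]
ρ2 := ρ2 + 2/5·ρ3
  [ 1  0     2  -1/2 ]
  [ 0  1  -2/5     0 ]
  [ 0  0     0     1 ]
ρ1 := ρ1 + 1/2·ρ3
  [ 1  0     2  0 ]
  [ 0  1  -2/5  0 ]
  [ 0  0     0  1 ]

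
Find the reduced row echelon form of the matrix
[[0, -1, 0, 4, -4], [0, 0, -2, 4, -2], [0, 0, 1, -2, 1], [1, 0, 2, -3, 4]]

[[1, 0, 0, 1, 2], [0, 1, 0, -4, 4], [0, 0, 1, -2, 1], [0, 0, 0, 0, 0]]

R1 ↔ R4
R2 ↔ R4
R2 → -1·R2
R4 → R4 + 2·R3
R1 → R1 − 2·R3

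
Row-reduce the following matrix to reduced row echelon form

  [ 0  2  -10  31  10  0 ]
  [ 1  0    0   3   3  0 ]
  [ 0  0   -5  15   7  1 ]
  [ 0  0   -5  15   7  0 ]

[[1, 0, 0, 3, 3, 0], [0, 1, 0, 1/2, -2, 0], [0, 0, 1, -3, -7/5, 0], [0, 0, 0, 0, 0, 1]]

r1 <-> r2
  [ 1  0    0   3   3  0 ]
  [ 0  2  -10  31  10  0 ]
  [ 0  0   -5  15   7  1 ]
  [ 0  0   -5  15   7  0 ]
r2 ← 1/2·r2
  [ 1  0   0     3  3  0 ]
  [ 0  1  -5  31/2  5  0 ]
  [ 0  0  -5    15  7  1 ]
  [ 0  0  -5    15  7  0 ]
r3 ← -1/5·r3
  [ 1  0   0     3     3     0 ]
  [ 0  1  -5  31/2     5     0 ]
  [ 0  0   1    -3  -7/5  -1/5 ]
  [ 0  0  -5    15     7     0 ]
r4 ← r4 + 5·r3
  [ 1  0   0     3     3     0 ]
  [ 0  1  -5  31/2     5     0 ]
  [ 0  0   1    -3  -7/5  -1/5 ]
  [ 0  0   0     0     0    -1 ]
r4 ← -1·r4
  [ 1  0   0     3     3     0 ]
  [ 0  1  -5  31/2     5     0 ]
  [ 0  0   1    -3  -7/5  -1/5 ]
  [ 0  0   0     0     0     1 ]
r3 ← r3 + 1/5·r4
  [ 1  0   0     3     3  0 ]
  [ 0  1  -5  31/2     5  0 ]
  [ 0  0   1    -3  -7/5  0 ]
  [ 0  0   0     0     0  1 ]
r2 ← r2 + 5·r3
  [ 1  0  0    3     3  0 ]
  [ 0  1  0  1/2    -2  0 ]
  [ 0  0  1   -3  -7/5  0 ]
  [ 0  0  0    0     0  1 ]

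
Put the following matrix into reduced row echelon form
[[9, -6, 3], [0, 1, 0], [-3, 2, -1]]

R1 → 1/9·R1
  [  1  -2/3  1/3 ]
  [  0     1    0 ]
  [ -3     2   -1 ]
R3 → R3 + 3·R1
  [ 1  -2/3  1/3 ]
  [ 0     1    0 ]
  [ 0     0    0 ]
R1 → R1 + 2/3·R2
  [ 1  0  1/3 ]
  [ 0  1    0 ]
  [ 0  0    0 ]

[[1, 0, 1/3], [0, 1, 0], [0, 0, 0]]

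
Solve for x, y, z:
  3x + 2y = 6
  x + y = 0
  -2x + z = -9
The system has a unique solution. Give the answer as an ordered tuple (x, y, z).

(6, -6, 3)

Form the augmented matrix and row-reduce:
  [  3  2  0  |   6 ]
  [  1  1  0  |   0 ]
  [ -2  0  1  |  -9 ]
r1 ← 1/3·r1
  [  1  2/3  0  |   2 ]
  [  1    1  0  |   0 ]
  [ -2    0  1  |  -9 ]
r2 ← r2 − r1
  [  1  2/3  0  |   2 ]
  [  0  1/3  0  |  -2 ]
  [ -2    0  1  |  -9 ]
r3 ← r3 + 2·r1
  [ 1  2/3  0  |   2 ]
  [ 0  1/3  0  |  -2 ]
  [ 0  4/3  1  |  -5 ]
r2 ← 3·r2
  [ 1  2/3  0  |   2 ]
  [ 0    1  0  |  -6 ]
  [ 0  4/3  1  |  -5 ]
r3 ← r3 − 4/3·r2
  [ 1  2/3  0  |   2 ]
  [ 0    1  0  |  -6 ]
  [ 0    0  1  |   3 ]
r1 ← r1 − 2/3·r2
  [ 1  0  0  |   6 ]
  [ 0  1  0  |  -6 ]
  [ 0  0  1  |   3 ]
Reading off the last column: x = 6, y = -6, z = 3.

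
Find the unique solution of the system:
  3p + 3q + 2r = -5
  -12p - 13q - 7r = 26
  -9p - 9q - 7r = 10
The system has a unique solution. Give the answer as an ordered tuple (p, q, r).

(-4, -1, 5)

Form the augmented matrix and row-reduce:
  [   3    3   2  |  -5 ]
  [ -12  -13  -7  |  26 ]
  [  -9   -9  -7  |  10 ]
R1 → 1/3·R1
  [   1    1  2/3  |  -5/3 ]
  [ -12  -13   -7  |    26 ]
  [  -9   -9   -7  |    10 ]
R2 → R2 + 12·R1
  [  1   1  2/3  |  -5/3 ]
  [  0  -1    1  |     6 ]
  [ -9  -9   -7  |    10 ]
R3 → R3 + 9·R1
  [ 1   1  2/3  |  -5/3 ]
  [ 0  -1    1  |     6 ]
  [ 0   0   -1  |    -5 ]
R2 → -1·R2
  [ 1  1  2/3  |  -5/3 ]
  [ 0  1   -1  |    -6 ]
  [ 0  0   -1  |    -5 ]
R3 → -1·R3
  [ 1  1  2/3  |  -5/3 ]
  [ 0  1   -1  |    -6 ]
  [ 0  0    1  |     5 ]
R2 → R2 + R3
  [ 1  1  2/3  |  -5/3 ]
  [ 0  1    0  |    -1 ]
  [ 0  0    1  |     5 ]
R1 → R1 − 2/3·R3
  [ 1  1  0  |  -5 ]
  [ 0  1  0  |  -1 ]
  [ 0  0  1  |   5 ]
R1 → R1 − R2
  [ 1  0  0  |  -4 ]
  [ 0  1  0  |  -1 ]
  [ 0  0  1  |   5 ]
Reading off the last column: p = -4, q = -1, r = 5.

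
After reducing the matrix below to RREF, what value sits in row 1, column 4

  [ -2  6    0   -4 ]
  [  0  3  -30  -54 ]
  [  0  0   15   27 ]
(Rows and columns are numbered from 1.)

2

r1 ← -1/2·r1
  [ 1  -3    0    2 ]
  [ 0   3  -30  -54 ]
  [ 0   0   15   27 ]
r2 ← 1/3·r2
  [ 1  -3    0    2 ]
  [ 0   1  -10  -18 ]
  [ 0   0   15   27 ]
r3 ← 1/15·r3
  [ 1  -3    0    2 ]
  [ 0   1  -10  -18 ]
  [ 0   0    1  9/5 ]
r2 ← r2 + 10·r3
  [ 1  -3  0    2 ]
  [ 0   1  0    0 ]
  [ 0   0  1  9/5 ]
r1 ← r1 + 3·r2
  [ 1  0  0    2 ]
  [ 0  1  0    0 ]
  [ 0  0  1  9/5 ]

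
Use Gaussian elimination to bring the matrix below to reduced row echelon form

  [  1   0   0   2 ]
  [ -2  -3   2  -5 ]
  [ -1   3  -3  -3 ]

ρ2 -> ρ2 + 2·ρ1
  [  1   0   0   2 ]
  [  0  -3   2  -1 ]
  [ -1   3  -3  -3 ]
ρ3 -> ρ3 + ρ1
  [ 1   0   0   2 ]
  [ 0  -3   2  -1 ]
  [ 0   3  -3  -1 ]
ρ2 -> -1/3·ρ2
  [ 1  0     0    2 ]
  [ 0  1  -2/3  1/3 ]
  [ 0  3    -3   -1 ]
ρ3 -> ρ3 − 3·ρ2
  [ 1  0     0    2 ]
  [ 0  1  -2/3  1/3 ]
  [ 0  0    -1   -2 ]
ρ3 -> -1·ρ3
  [ 1  0     0    2 ]
  [ 0  1  -2/3  1/3 ]
  [ 0  0     1    2 ]
ρ2 -> ρ2 + 2/3·ρ3
  [ 1  0  0    2 ]
  [ 0  1  0  5/3 ]
  [ 0  0  1    2 ]

[[1, 0, 0, 2], [0, 1, 0, 5/3], [0, 0, 1, 2]]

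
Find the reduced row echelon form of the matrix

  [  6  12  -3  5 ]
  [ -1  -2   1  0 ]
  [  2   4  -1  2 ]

[[1, 2, 0, 0], [0, 0, 1, 0], [0, 0, 0, 1]]

ρ1 -> 1/6·ρ1
  [  1   2  -1/2  5/6 ]
  [ -1  -2     1    0 ]
  [  2   4    -1    2 ]
ρ2 -> ρ2 + ρ1
  [ 1  2  -1/2  5/6 ]
  [ 0  0   1/2  5/6 ]
  [ 2  4    -1    2 ]
ρ3 -> ρ3 − 2·ρ1
  [ 1  2  -1/2  5/6 ]
  [ 0  0   1/2  5/6 ]
  [ 0  0     0  1/3 ]
ρ2 -> 2·ρ2
  [ 1  2  -1/2  5/6 ]
  [ 0  0     1  5/3 ]
  [ 0  0     0  1/3 ]
ρ3 -> 3·ρ3
  [ 1  2  -1/2  5/6 ]
  [ 0  0     1  5/3 ]
  [ 0  0     0    1 ]
ρ2 -> ρ2 − 5/3·ρ3
  [ 1  2  -1/2  5/6 ]
  [ 0  0     1    0 ]
  [ 0  0     0    1 ]
ρ1 -> ρ1 − 5/6·ρ3
  [ 1  2  -1/2  0 ]
  [ 0  0     1  0 ]
  [ 0  0     0  1 ]
ρ1 -> ρ1 + 1/2·ρ2
  [ 1  2  0  0 ]
  [ 0  0  1  0 ]
  [ 0  0  0  1 ]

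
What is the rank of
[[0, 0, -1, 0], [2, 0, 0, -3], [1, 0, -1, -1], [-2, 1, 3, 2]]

rank = 4

ρ1 ↔ ρ2
  [  2  0   0  -3 ]
  [  0  0  -1   0 ]
  [  1  0  -1  -1 ]
  [ -2  1   3   2 ]
ρ1 -> 1/2·ρ1
  [  1  0   0  -3/2 ]
  [  0  0  -1     0 ]
  [  1  0  -1    -1 ]
  [ -2  1   3     2 ]
ρ3 -> ρ3 − ρ1
  [  1  0   0  -3/2 ]
  [  0  0  -1     0 ]
  [  0  0  -1   1/2 ]
  [ -2  1   3     2 ]
ρ4 -> ρ4 + 2·ρ1
  [ 1  0   0  -3/2 ]
  [ 0  0  -1     0 ]
  [ 0  0  -1   1/2 ]
  [ 0  1   3    -1 ]
ρ2 ↔ ρ4
  [ 1  0   0  -3/2 ]
  [ 0  1   3    -1 ]
  [ 0  0  -1   1/2 ]
  [ 0  0  -1     0 ]
ρ3 -> -1·ρ3
  [ 1  0   0  -3/2 ]
  [ 0  1   3    -1 ]
  [ 0  0   1  -1/2 ]
  [ 0  0  -1     0 ]
ρ4 -> ρ4 + ρ3
  [ 1  0  0  -3/2 ]
  [ 0  1  3    -1 ]
  [ 0  0  1  -1/2 ]
  [ 0  0  0  -1/2 ]
ρ4 -> -2·ρ4
  [ 1  0  0  -3/2 ]
  [ 0  1  3    -1 ]
  [ 0  0  1  -1/2 ]
  [ 0  0  0     1 ]
ρ3 -> ρ3 + 1/2·ρ4
  [ 1  0  0  -3/2 ]
  [ 0  1  3    -1 ]
  [ 0  0  1     0 ]
  [ 0  0  0     1 ]
ρ2 -> ρ2 + ρ4
  [ 1  0  0  -3/2 ]
  [ 0  1  3     0 ]
  [ 0  0  1     0 ]
  [ 0  0  0     1 ]
ρ1 -> ρ1 + 3/2·ρ4
  [ 1  0  0  0 ]
  [ 0  1  3  0 ]
  [ 0  0  1  0 ]
  [ 0  0  0  1 ]
ρ2 -> ρ2 − 3·ρ3
  [ 1  0  0  0 ]
  [ 0  1  0  0 ]
  [ 0  0  1  0 ]
  [ 0  0  0  1 ]
The reduced form has 4 nonzero rows.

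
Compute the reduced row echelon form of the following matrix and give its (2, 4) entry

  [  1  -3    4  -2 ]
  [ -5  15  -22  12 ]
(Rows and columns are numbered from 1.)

R2 → R2 + 5·R1
  [ 1  -3   4  -2 ]
  [ 0   0  -2   2 ]
R2 → -1/2·R2
  [ 1  -3  4  -2 ]
  [ 0   0  1  -1 ]
R1 → R1 − 4·R2
  [ 1  -3  0   2 ]
  [ 0   0  1  -1 ]

-1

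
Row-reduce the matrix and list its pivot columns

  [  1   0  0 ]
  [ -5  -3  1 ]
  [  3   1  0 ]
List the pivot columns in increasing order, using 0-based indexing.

0, 1, 2

R2 -> R2 + 5·R1
  [ 1   0  0 ]
  [ 0  -3  1 ]
  [ 3   1  0 ]
R3 -> R3 − 3·R1
  [ 1   0  0 ]
  [ 0  -3  1 ]
  [ 0   1  0 ]
R2 -> -1/3·R2
  [ 1  0     0 ]
  [ 0  1  -1/3 ]
  [ 0  1     0 ]
R3 -> R3 − R2
  [ 1  0     0 ]
  [ 0  1  -1/3 ]
  [ 0  0   1/3 ]
R3 -> 3·R3
  [ 1  0     0 ]
  [ 0  1  -1/3 ]
  [ 0  0     1 ]
R2 -> R2 + 1/3·R3
  [ 1  0  0 ]
  [ 0  1  0 ]
  [ 0  0  1 ]
Pivot columns are the columns containing a leading 1.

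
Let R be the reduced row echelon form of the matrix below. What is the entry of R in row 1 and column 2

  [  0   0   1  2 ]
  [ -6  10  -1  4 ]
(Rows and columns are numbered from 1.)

-5/3

R1 ↔ R2
  [ -6  10  -1  4 ]
  [  0   0   1  2 ]
R1 ← -1/6·R1
  [ 1  -5/3  1/6  -2/3 ]
  [ 0     0    1     2 ]
R1 ← R1 − 1/6·R2
  [ 1  -5/3  0  -1 ]
  [ 0     0  1   2 ]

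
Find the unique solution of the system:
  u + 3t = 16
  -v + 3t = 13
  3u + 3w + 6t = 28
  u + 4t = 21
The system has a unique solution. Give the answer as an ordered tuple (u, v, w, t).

(1, 2, -5/3, 5)

Form the augmented matrix and row-reduce:
  [ 1   0  0  3  |  16 ]
  [ 0  -1  0  3  |  13 ]
  [ 3   0  3  6  |  28 ]
  [ 1   0  0  4  |  21 ]
Subtract 3 times ρ1 from ρ3.
Subtract ρ1 from ρ4.
Multiply ρ2 by -1.
Multiply ρ3 by 1/3.
Add ρ4 to ρ3.
Add 3 times ρ4 to ρ2.
Subtract 3 times ρ4 from ρ1.
Reading off the last column: u = 1, v = 2, w = -5/3, t = 5.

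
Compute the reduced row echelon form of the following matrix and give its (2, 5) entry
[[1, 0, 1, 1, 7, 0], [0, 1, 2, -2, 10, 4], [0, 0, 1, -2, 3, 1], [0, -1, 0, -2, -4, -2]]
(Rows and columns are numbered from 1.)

R4 := R4 + R2
R4 := R4 − 2·R3
R2 := R2 − 2·R3
R1 := R1 − R3

4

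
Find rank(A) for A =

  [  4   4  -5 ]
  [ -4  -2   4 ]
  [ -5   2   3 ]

R1 := 1/4·R1
  [  1   1  -5/4 ]
  [ -4  -2     4 ]
  [ -5   2     3 ]
R2 := R2 + 4·R1
  [  1  1  -5/4 ]
  [  0  2    -1 ]
  [ -5  2     3 ]
R3 := R3 + 5·R1
  [ 1  1   -5/4 ]
  [ 0  2     -1 ]
  [ 0  7  -13/4 ]
R2 := 1/2·R2
  [ 1  1   -5/4 ]
  [ 0  1   -1/2 ]
  [ 0  7  -13/4 ]
R3 := R3 − 7·R2
  [ 1  1  -5/4 ]
  [ 0  1  -1/2 ]
  [ 0  0   1/4 ]
R3 := 4·R3
  [ 1  1  -5/4 ]
  [ 0  1  -1/2 ]
  [ 0  0     1 ]
R2 := R2 + 1/2·R3
  [ 1  1  -5/4 ]
  [ 0  1     0 ]
  [ 0  0     1 ]
R1 := R1 + 5/4·R3
  [ 1  1  0 ]
  [ 0  1  0 ]
  [ 0  0  1 ]
R1 := R1 − R2
  [ 1  0  0 ]
  [ 0  1  0 ]
  [ 0  0  1 ]
The reduced form has 3 nonzero rows.

rank = 3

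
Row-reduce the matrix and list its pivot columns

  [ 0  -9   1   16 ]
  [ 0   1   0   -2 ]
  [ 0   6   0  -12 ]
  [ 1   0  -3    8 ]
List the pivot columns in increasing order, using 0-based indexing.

R1 <-> R4
  [ 1   0  -3    8 ]
  [ 0   1   0   -2 ]
  [ 0   6   0  -12 ]
  [ 0  -9   1   16 ]
R3 → R3 − 6·R2
  [ 1   0  -3   8 ]
  [ 0   1   0  -2 ]
  [ 0   0   0   0 ]
  [ 0  -9   1  16 ]
R4 → R4 + 9·R2
  [ 1  0  -3   8 ]
  [ 0  1   0  -2 ]
  [ 0  0   0   0 ]
  [ 0  0   1  -2 ]
R3 <-> R4
  [ 1  0  -3   8 ]
  [ 0  1   0  -2 ]
  [ 0  0   1  -2 ]
  [ 0  0   0   0 ]
R1 → R1 + 3·R3
  [ 1  0  0   2 ]
  [ 0  1  0  -2 ]
  [ 0  0  1  -2 ]
  [ 0  0  0   0 ]
Pivot columns are the columns containing a leading 1.

0, 1, 2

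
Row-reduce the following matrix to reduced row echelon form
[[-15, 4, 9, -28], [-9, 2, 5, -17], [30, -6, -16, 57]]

[[1, 0, -1/3, 2], [0, 1, 1, 1/2], [0, 0, 0, 0]]

R1 ← -1/15·R1
  [  1  -4/15  -3/5  28/15 ]
  [ -9      2     5    -17 ]
  [ 30     -6   -16     57 ]
R2 ← R2 + 9·R1
  [  1  -4/15  -3/5  28/15 ]
  [  0   -2/5  -2/5   -1/5 ]
  [ 30     -6   -16     57 ]
R3 ← R3 − 30·R1
  [ 1  -4/15  -3/5  28/15 ]
  [ 0   -2/5  -2/5   -1/5 ]
  [ 0      2     2      1 ]
R2 ← -5/2·R2
  [ 1  -4/15  -3/5  28/15 ]
  [ 0      1     1    1/2 ]
  [ 0      2     2      1 ]
R3 ← R3 − 2·R2
  [ 1  -4/15  -3/5  28/15 ]
  [ 0      1     1    1/2 ]
  [ 0      0     0      0 ]
R1 ← R1 + 4/15·R2
  [ 1  0  -1/3    2 ]
  [ 0  1     1  1/2 ]
  [ 0  0     0    0 ]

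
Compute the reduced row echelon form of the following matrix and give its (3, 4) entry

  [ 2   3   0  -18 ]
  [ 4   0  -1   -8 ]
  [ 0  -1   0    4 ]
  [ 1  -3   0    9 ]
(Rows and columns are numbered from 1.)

r1 ← 1/2·r1
  [ 1  3/2   0  -9 ]
  [ 4    0  -1  -8 ]
  [ 0   -1   0   4 ]
  [ 1   -3   0   9 ]
r2 ← r2 − 4·r1
  [ 1  3/2   0  -9 ]
  [ 0   -6  -1  28 ]
  [ 0   -1   0   4 ]
  [ 1   -3   0   9 ]
r4 ← r4 − r1
  [ 1   3/2   0  -9 ]
  [ 0    -6  -1  28 ]
  [ 0    -1   0   4 ]
  [ 0  -9/2   0  18 ]
r2 ← -1/6·r2
  [ 1   3/2    0     -9 ]
  [ 0     1  1/6  -14/3 ]
  [ 0    -1    0      4 ]
  [ 0  -9/2    0     18 ]
r3 ← r3 + r2
  [ 1   3/2    0     -9 ]
  [ 0     1  1/6  -14/3 ]
  [ 0     0  1/6   -2/3 ]
  [ 0  -9/2    0     18 ]
r4 ← r4 + 9/2·r2
  [ 1  3/2    0     -9 ]
  [ 0    1  1/6  -14/3 ]
  [ 0    0  1/6   -2/3 ]
  [ 0    0  3/4     -3 ]
r3 ← 6·r3
  [ 1  3/2    0     -9 ]
  [ 0    1  1/6  -14/3 ]
  [ 0    0    1     -4 ]
  [ 0    0  3/4     -3 ]
r4 ← r4 − 3/4·r3
  [ 1  3/2    0     -9 ]
  [ 0    1  1/6  -14/3 ]
  [ 0    0    1     -4 ]
  [ 0    0    0      0 ]
r2 ← r2 − 1/6·r3
  [ 1  3/2  0  -9 ]
  [ 0    1  0  -4 ]
  [ 0    0  1  -4 ]
  [ 0    0  0   0 ]
r1 ← r1 − 3/2·r2
  [ 1  0  0  -3 ]
  [ 0  1  0  -4 ]
  [ 0  0  1  -4 ]
  [ 0  0  0   0 ]

-4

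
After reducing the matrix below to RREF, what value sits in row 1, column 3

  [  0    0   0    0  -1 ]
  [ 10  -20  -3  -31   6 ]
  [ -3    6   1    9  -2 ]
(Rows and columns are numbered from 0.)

-3

Swap R1 and R2.
  [ 10  -20  -3  -31   6 ]
  [  0    0   0    0  -1 ]
  [ -3    6   1    9  -2 ]
Multiply R1 by 1/10.
  [  1  -2  -3/10  -31/10  3/5 ]
  [  0   0      0       0   -1 ]
  [ -3   6      1       9   -2 ]
Add 3 times R1 to R3.
  [ 1  -2  -3/10  -31/10   3/5 ]
  [ 0   0      0       0    -1 ]
  [ 0   0   1/10   -3/10  -1/5 ]
Swap R2 and R3.
  [ 1  -2  -3/10  -31/10   3/5 ]
  [ 0   0   1/10   -3/10  -1/5 ]
  [ 0   0      0       0    -1 ]
Multiply R2 by 10.
  [ 1  -2  -3/10  -31/10  3/5 ]
  [ 0   0      1      -3   -2 ]
  [ 0   0      0       0   -1 ]
Multiply R3 by -1.
  [ 1  -2  -3/10  -31/10  3/5 ]
  [ 0   0      1      -3   -2 ]
  [ 0   0      0       0    1 ]
Add 2 times R3 to R2.
  [ 1  -2  -3/10  -31/10  3/5 ]
  [ 0   0      1      -3    0 ]
  [ 0   0      0       0    1 ]
Subtract 3/5 times R3 from R1.
  [ 1  -2  -3/10  -31/10  0 ]
  [ 0   0      1      -3  0 ]
  [ 0   0      0       0  1 ]
Add 3/10 times R2 to R1.
  [ 1  -2  0  -4  0 ]
  [ 0   0  1  -3  0 ]
  [ 0   0  0   0  1 ]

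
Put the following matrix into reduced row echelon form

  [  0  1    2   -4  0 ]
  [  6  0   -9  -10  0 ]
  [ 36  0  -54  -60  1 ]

[[1, 0, -3/2, -5/3, 0], [0, 1, 2, -4, 0], [0, 0, 0, 0, 1]]

ρ1 ↔ ρ2
  [  6  0   -9  -10  0 ]
  [  0  1    2   -4  0 ]
  [ 36  0  -54  -60  1 ]
ρ1 → 1/6·ρ1
  [  1  0  -3/2  -5/3  0 ]
  [  0  1     2    -4  0 ]
  [ 36  0   -54   -60  1 ]
ρ3 → ρ3 − 36·ρ1
  [ 1  0  -3/2  -5/3  0 ]
  [ 0  1     2    -4  0 ]
  [ 0  0     0     0  1 ]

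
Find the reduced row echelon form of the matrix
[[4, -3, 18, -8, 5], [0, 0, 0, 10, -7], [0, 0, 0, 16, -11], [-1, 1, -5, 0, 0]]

[[1, 0, 3, 0, 0], [0, 1, -2, 0, 0], [0, 0, 0, 1, 0], [0, 0, 0, 0, 1]]

ρ1 := 1/4·ρ1
  [  1  -3/4  9/2  -2  5/4 ]
  [  0     0    0  10   -7 ]
  [  0     0    0  16  -11 ]
  [ -1     1   -5   0    0 ]
ρ4 := ρ4 + ρ1
  [ 1  -3/4   9/2  -2  5/4 ]
  [ 0     0     0  10   -7 ]
  [ 0     0     0  16  -11 ]
  [ 0   1/4  -1/2  -2  5/4 ]
ρ2 <-> ρ4
  [ 1  -3/4   9/2  -2  5/4 ]
  [ 0   1/4  -1/2  -2  5/4 ]
  [ 0     0     0  16  -11 ]
  [ 0     0     0  10   -7 ]
ρ2 := 4·ρ2
  [ 1  -3/4  9/2  -2  5/4 ]
  [ 0     1   -2  -8    5 ]
  [ 0     0    0  16  -11 ]
  [ 0     0    0  10   -7 ]
ρ3 := 1/16·ρ3
  [ 1  -3/4  9/2  -2     5/4 ]
  [ 0     1   -2  -8       5 ]
  [ 0     0    0   1  -11/16 ]
  [ 0     0    0  10      -7 ]
ρ4 := ρ4 − 10·ρ3
  [ 1  -3/4  9/2  -2     5/4 ]
  [ 0     1   -2  -8       5 ]
  [ 0     0    0   1  -11/16 ]
  [ 0     0    0   0    -1/8 ]
ρ4 := -8·ρ4
  [ 1  -3/4  9/2  -2     5/4 ]
  [ 0     1   -2  -8       5 ]
  [ 0     0    0   1  -11/16 ]
  [ 0     0    0   0       1 ]
ρ3 := ρ3 + 11/16·ρ4
  [ 1  -3/4  9/2  -2  5/4 ]
  [ 0     1   -2  -8    5 ]
  [ 0     0    0   1    0 ]
  [ 0     0    0   0    1 ]
ρ2 := ρ2 − 5·ρ4
  [ 1  -3/4  9/2  -2  5/4 ]
  [ 0     1   -2  -8    0 ]
  [ 0     0    0   1    0 ]
  [ 0     0    0   0    1 ]
ρ1 := ρ1 − 5/4·ρ4
  [ 1  -3/4  9/2  -2  0 ]
  [ 0     1   -2  -8  0 ]
  [ 0     0    0   1  0 ]
  [ 0     0    0   0  1 ]
ρ2 := ρ2 + 8·ρ3
  [ 1  -3/4  9/2  -2  0 ]
  [ 0     1   -2   0  0 ]
  [ 0     0    0   1  0 ]
  [ 0     0    0   0  1 ]
ρ1 := ρ1 + 2·ρ3
  [ 1  -3/4  9/2  0  0 ]
  [ 0     1   -2  0  0 ]
  [ 0     0    0  1  0 ]
  [ 0     0    0  0  1 ]
ρ1 := ρ1 + 3/4·ρ2
  [ 1  0   3  0  0 ]
  [ 0  1  -2  0  0 ]
  [ 0  0   0  1  0 ]
  [ 0  0   0  0  1 ]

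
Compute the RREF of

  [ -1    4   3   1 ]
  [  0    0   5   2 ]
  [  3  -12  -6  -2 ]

[[1, -4, 0, 0], [0, 0, 1, 0], [0, 0, 0, 1]]

Multiply R1 by -1.
  [ 1   -4  -3  -1 ]
  [ 0    0   5   2 ]
  [ 3  -12  -6  -2 ]
Subtract 3 times R1 from R3.
  [ 1  -4  -3  -1 ]
  [ 0   0   5   2 ]
  [ 0   0   3   1 ]
Multiply R2 by 1/5.
  [ 1  -4  -3   -1 ]
  [ 0   0   1  2/5 ]
  [ 0   0   3    1 ]
Subtract 3 times R2 from R3.
  [ 1  -4  -3    -1 ]
  [ 0   0   1   2/5 ]
  [ 0   0   0  -1/5 ]
Multiply R3 by -5.
  [ 1  -4  -3   -1 ]
  [ 0   0   1  2/5 ]
  [ 0   0   0    1 ]
Subtract 2/5 times R3 from R2.
  [ 1  -4  -3  -1 ]
  [ 0   0   1   0 ]
  [ 0   0   0   1 ]
Add R3 to R1.
  [ 1  -4  -3  0 ]
  [ 0   0   1  0 ]
  [ 0   0   0  1 ]
Add 3 times R2 to R1.
  [ 1  -4  0  0 ]
  [ 0   0  1  0 ]
  [ 0   0  0  1 ]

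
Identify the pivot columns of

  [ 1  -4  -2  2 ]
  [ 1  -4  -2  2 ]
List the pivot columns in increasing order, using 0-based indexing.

0

Subtract r1 from r2.
  [ 1  -4  -2  2 ]
  [ 0   0   0  0 ]
Pivot columns are the columns containing a leading 1.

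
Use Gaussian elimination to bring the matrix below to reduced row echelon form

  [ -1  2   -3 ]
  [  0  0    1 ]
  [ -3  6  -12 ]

[[1, -2, 0], [0, 0, 1], [0, 0, 0]]

r1 ← -1·r1
  [  1  -2    3 ]
  [  0   0    1 ]
  [ -3   6  -12 ]
r3 ← r3 + 3·r1
  [ 1  -2   3 ]
  [ 0   0   1 ]
  [ 0   0  -3 ]
r3 ← r3 + 3·r2
  [ 1  -2  3 ]
  [ 0   0  1 ]
  [ 0   0  0 ]
r1 ← r1 − 3·r2
  [ 1  -2  0 ]
  [ 0   0  1 ]
  [ 0   0  0 ]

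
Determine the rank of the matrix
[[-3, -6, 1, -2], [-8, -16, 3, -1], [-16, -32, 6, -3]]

Multiply R1 by -1/3.
  [   1    2  -1/3  2/3 ]
  [  -8  -16     3   -1 ]
  [ -16  -32     6   -3 ]
Add 8 times R1 to R2.
  [   1    2  -1/3   2/3 ]
  [   0    0   1/3  13/3 ]
  [ -16  -32     6    -3 ]
Add 16 times R1 to R3.
  [ 1  2  -1/3   2/3 ]
  [ 0  0   1/3  13/3 ]
  [ 0  0   2/3  23/3 ]
Multiply R2 by 3.
  [ 1  2  -1/3   2/3 ]
  [ 0  0     1    13 ]
  [ 0  0   2/3  23/3 ]
Subtract 2/3 times R2 from R3.
  [ 1  2  -1/3  2/3 ]
  [ 0  0     1   13 ]
  [ 0  0     0   -1 ]
Multiply R3 by -1.
  [ 1  2  -1/3  2/3 ]
  [ 0  0     1   13 ]
  [ 0  0     0    1 ]
Subtract 13 times R3 from R2.
  [ 1  2  -1/3  2/3 ]
  [ 0  0     1    0 ]
  [ 0  0     0    1 ]
Subtract 2/3 times R3 from R1.
  [ 1  2  -1/3  0 ]
  [ 0  0     1  0 ]
  [ 0  0     0  1 ]
Add 1/3 times R2 to R1.
  [ 1  2  0  0 ]
  [ 0  0  1  0 ]
  [ 0  0  0  1 ]
The reduced form has 3 nonzero rows.

rank = 3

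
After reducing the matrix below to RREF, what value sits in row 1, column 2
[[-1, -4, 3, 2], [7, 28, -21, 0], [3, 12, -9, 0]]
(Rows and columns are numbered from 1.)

R1 := -1·R1
  [ 1   4   -3  -2 ]
  [ 7  28  -21   0 ]
  [ 3  12   -9   0 ]
R2 := R2 − 7·R1
  [ 1   4  -3  -2 ]
  [ 0   0   0  14 ]
  [ 3  12  -9   0 ]
R3 := R3 − 3·R1
  [ 1  4  -3  -2 ]
  [ 0  0   0  14 ]
  [ 0  0   0   6 ]
R2 := 1/14·R2
  [ 1  4  -3  -2 ]
  [ 0  0   0   1 ]
  [ 0  0   0   6 ]
R3 := R3 − 6·R2
  [ 1  4  -3  -2 ]
  [ 0  0   0   1 ]
  [ 0  0   0   0 ]
R1 := R1 + 2·R2
  [ 1  4  -3  0 ]
  [ 0  0   0  1 ]
  [ 0  0   0  0 ]

4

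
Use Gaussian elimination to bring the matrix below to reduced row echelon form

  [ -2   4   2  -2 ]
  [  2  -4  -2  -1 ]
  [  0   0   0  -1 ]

[[1, -2, -1, 0], [0, 0, 0, 1], [0, 0, 0, 0]]

Multiply R1 by -1/2.
  [ 1  -2  -1   1 ]
  [ 2  -4  -2  -1 ]
  [ 0   0   0  -1 ]
Subtract 2 times R1 from R2.
  [ 1  -2  -1   1 ]
  [ 0   0   0  -3 ]
  [ 0   0   0  -1 ]
Multiply R2 by -1/3.
  [ 1  -2  -1   1 ]
  [ 0   0   0   1 ]
  [ 0   0   0  -1 ]
Add R2 to R3.
  [ 1  -2  -1  1 ]
  [ 0   0   0  1 ]
  [ 0   0   0  0 ]
Subtract R2 from R1.
  [ 1  -2  -1  0 ]
  [ 0   0   0  1 ]
  [ 0   0   0  0 ]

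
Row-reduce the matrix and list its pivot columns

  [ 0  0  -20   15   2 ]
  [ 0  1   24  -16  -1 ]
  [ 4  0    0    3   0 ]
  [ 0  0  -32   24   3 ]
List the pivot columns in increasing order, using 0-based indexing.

ρ1 ↔ ρ3
  [ 4  0    0    3   0 ]
  [ 0  1   24  -16  -1 ]
  [ 0  0  -20   15   2 ]
  [ 0  0  -32   24   3 ]
ρ1 → 1/4·ρ1
  [ 1  0    0  3/4   0 ]
  [ 0  1   24  -16  -1 ]
  [ 0  0  -20   15   2 ]
  [ 0  0  -32   24   3 ]
ρ3 → -1/20·ρ3
  [ 1  0    0   3/4      0 ]
  [ 0  1   24   -16     -1 ]
  [ 0  0    1  -3/4  -1/10 ]
  [ 0  0  -32    24      3 ]
ρ4 → ρ4 + 32·ρ3
  [ 1  0   0   3/4      0 ]
  [ 0  1  24   -16     -1 ]
  [ 0  0   1  -3/4  -1/10 ]
  [ 0  0   0     0   -1/5 ]
ρ4 → -5·ρ4
  [ 1  0   0   3/4      0 ]
  [ 0  1  24   -16     -1 ]
  [ 0  0   1  -3/4  -1/10 ]
  [ 0  0   0     0      1 ]
ρ3 → ρ3 + 1/10·ρ4
  [ 1  0   0   3/4   0 ]
  [ 0  1  24   -16  -1 ]
  [ 0  0   1  -3/4   0 ]
  [ 0  0   0     0   1 ]
ρ2 → ρ2 + ρ4
  [ 1  0   0   3/4  0 ]
  [ 0  1  24   -16  0 ]
  [ 0  0   1  -3/4  0 ]
  [ 0  0   0     0  1 ]
ρ2 → ρ2 − 24·ρ3
  [ 1  0  0   3/4  0 ]
  [ 0  1  0     2  0 ]
  [ 0  0  1  -3/4  0 ]
  [ 0  0  0     0  1 ]
Pivot columns are the columns containing a leading 1.

0, 1, 2, 4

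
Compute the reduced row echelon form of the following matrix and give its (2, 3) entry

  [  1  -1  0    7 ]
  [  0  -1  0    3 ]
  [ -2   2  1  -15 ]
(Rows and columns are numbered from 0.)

-1

R3 := R3 + 2·R1
R2 := -1·R2
R1 := R1 + R2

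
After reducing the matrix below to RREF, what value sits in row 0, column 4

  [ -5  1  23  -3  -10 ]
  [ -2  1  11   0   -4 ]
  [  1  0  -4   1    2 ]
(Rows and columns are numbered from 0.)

2

ρ1 ← -1/5·ρ1
  [  1  -1/5  -23/5  3/5   2 ]
  [ -2     1     11    0  -4 ]
  [  1     0     -4    1   2 ]
ρ2 ← ρ2 + 2·ρ1
  [ 1  -1/5  -23/5  3/5  2 ]
  [ 0   3/5    9/5  6/5  0 ]
  [ 1     0     -4    1  2 ]
ρ3 ← ρ3 − ρ1
  [ 1  -1/5  -23/5  3/5  2 ]
  [ 0   3/5    9/5  6/5  0 ]
  [ 0   1/5    3/5  2/5  0 ]
ρ2 ← 5/3·ρ2
  [ 1  -1/5  -23/5  3/5  2 ]
  [ 0     1      3    2  0 ]
  [ 0   1/5    3/5  2/5  0 ]
ρ3 ← ρ3 − 1/5·ρ2
  [ 1  -1/5  -23/5  3/5  2 ]
  [ 0     1      3    2  0 ]
  [ 0     0      0    0  0 ]
ρ1 ← ρ1 + 1/5·ρ2
  [ 1  0  -4  1  2 ]
  [ 0  1   3  2  0 ]
  [ 0  0   0  0  0 ]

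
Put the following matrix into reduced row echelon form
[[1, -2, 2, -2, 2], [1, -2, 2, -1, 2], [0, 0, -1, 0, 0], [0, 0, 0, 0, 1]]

Subtract R1 from R2.
Swap R2 and R3.
Multiply R2 by -1.
Subtract 2 times R4 from R1.
Add 2 times R3 to R1.
Subtract 2 times R2 from R1.

[[1, -2, 0, 0, 0], [0, 0, 1, 0, 0], [0, 0, 0, 1, 0], [0, 0, 0, 0, 1]]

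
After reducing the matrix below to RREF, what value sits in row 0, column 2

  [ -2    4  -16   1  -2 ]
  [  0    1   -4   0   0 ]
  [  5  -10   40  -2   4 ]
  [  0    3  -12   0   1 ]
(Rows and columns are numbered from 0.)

0

R1 → -1/2·R1
  [ 1   -2    8  -1/2  1 ]
  [ 0    1   -4     0  0 ]
  [ 5  -10   40    -2  4 ]
  [ 0    3  -12     0  1 ]
R3 → R3 − 5·R1
  [ 1  -2    8  -1/2   1 ]
  [ 0   1   -4     0   0 ]
  [ 0   0    0   1/2  -1 ]
  [ 0   3  -12     0   1 ]
R4 → R4 − 3·R2
  [ 1  -2   8  -1/2   1 ]
  [ 0   1  -4     0   0 ]
  [ 0   0   0   1/2  -1 ]
  [ 0   0   0     0   1 ]
R3 → 2·R3
  [ 1  -2   8  -1/2   1 ]
  [ 0   1  -4     0   0 ]
  [ 0   0   0     1  -2 ]
  [ 0   0   0     0   1 ]
R3 → R3 + 2·R4
  [ 1  -2   8  -1/2  1 ]
  [ 0   1  -4     0  0 ]
  [ 0   0   0     1  0 ]
  [ 0   0   0     0  1 ]
R1 → R1 − R4
  [ 1  -2   8  -1/2  0 ]
  [ 0   1  -4     0  0 ]
  [ 0   0   0     1  0 ]
  [ 0   0   0     0  1 ]
R1 → R1 + 1/2·R3
  [ 1  -2   8  0  0 ]
  [ 0   1  -4  0  0 ]
  [ 0   0   0  1  0 ]
  [ 0   0   0  0  1 ]
R1 → R1 + 2·R2
  [ 1  0   0  0  0 ]
  [ 0  1  -4  0  0 ]
  [ 0  0   0  1  0 ]
  [ 0  0   0  0  1 ]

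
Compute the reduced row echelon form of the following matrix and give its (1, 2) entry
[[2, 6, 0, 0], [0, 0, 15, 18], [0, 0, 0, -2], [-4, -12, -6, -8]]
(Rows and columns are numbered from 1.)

R1 → 1/2·R1
  [  1    3   0   0 ]
  [  0    0  15  18 ]
  [  0    0   0  -2 ]
  [ -4  -12  -6  -8 ]
R4 → R4 + 4·R1
  [ 1  3   0   0 ]
  [ 0  0  15  18 ]
  [ 0  0   0  -2 ]
  [ 0  0  -6  -8 ]
R2 → 1/15·R2
  [ 1  3   0    0 ]
  [ 0  0   1  6/5 ]
  [ 0  0   0   -2 ]
  [ 0  0  -6   -8 ]
R4 → R4 + 6·R2
  [ 1  3  0     0 ]
  [ 0  0  1   6/5 ]
  [ 0  0  0    -2 ]
  [ 0  0  0  -4/5 ]
R3 → -1/2·R3
  [ 1  3  0     0 ]
  [ 0  0  1   6/5 ]
  [ 0  0  0     1 ]
  [ 0  0  0  -4/5 ]
R4 → R4 + 4/5·R3
  [ 1  3  0    0 ]
  [ 0  0  1  6/5 ]
  [ 0  0  0    1 ]
  [ 0  0  0    0 ]
R2 → R2 − 6/5·R3
  [ 1  3  0  0 ]
  [ 0  0  1  0 ]
  [ 0  0  0  1 ]
  [ 0  0  0  0 ]

3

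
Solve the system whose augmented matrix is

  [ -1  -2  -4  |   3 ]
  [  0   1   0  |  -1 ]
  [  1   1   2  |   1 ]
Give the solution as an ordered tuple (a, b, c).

ρ1 -> -1·ρ1
  [ 1  2  4  |  -3 ]
  [ 0  1  0  |  -1 ]
  [ 1  1  2  |   1 ]
ρ3 -> ρ3 − ρ1
  [ 1   2   4  |  -3 ]
  [ 0   1   0  |  -1 ]
  [ 0  -1  -2  |   4 ]
ρ3 -> ρ3 + ρ2
  [ 1  2   4  |  -3 ]
  [ 0  1   0  |  -1 ]
  [ 0  0  -2  |   3 ]
ρ3 -> -1/2·ρ3
  [ 1  2  4  |    -3 ]
  [ 0  1  0  |    -1 ]
  [ 0  0  1  |  -3/2 ]
ρ1 -> ρ1 − 4·ρ3
  [ 1  2  0  |     3 ]
  [ 0  1  0  |    -1 ]
  [ 0  0  1  |  -3/2 ]
ρ1 -> ρ1 − 2·ρ2
  [ 1  0  0  |     5 ]
  [ 0  1  0  |    -1 ]
  [ 0  0  1  |  -3/2 ]
Reading off the last column: a = 5, b = -1, c = -3/2.

(5, -1, -3/2)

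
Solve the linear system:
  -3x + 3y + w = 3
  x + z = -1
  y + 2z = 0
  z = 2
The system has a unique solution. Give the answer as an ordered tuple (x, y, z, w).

(-3, -4, 2, 6)

Form the augmented matrix and row-reduce:
  [ -3  3  0  1  |   3 ]
  [  1  0  1  0  |  -1 ]
  [  0  1  2  0  |   0 ]
  [  0  0  1  0  |   2 ]
Multiply R1 by -1/3.
  [ 1  -1  0  -1/3  |  -1 ]
  [ 1   0  1     0  |  -1 ]
  [ 0   1  2     0  |   0 ]
  [ 0   0  1     0  |   2 ]
Subtract R1 from R2.
  [ 1  -1  0  -1/3  |  -1 ]
  [ 0   1  1   1/3  |   0 ]
  [ 0   1  2     0  |   0 ]
  [ 0   0  1     0  |   2 ]
Subtract R2 from R3.
  [ 1  -1  0  -1/3  |  -1 ]
  [ 0   1  1   1/3  |   0 ]
  [ 0   0  1  -1/3  |   0 ]
  [ 0   0  1     0  |   2 ]
Subtract R3 from R4.
  [ 1  -1  0  -1/3  |  -1 ]
  [ 0   1  1   1/3  |   0 ]
  [ 0   0  1  -1/3  |   0 ]
  [ 0   0  0   1/3  |   2 ]
Multiply R4 by 3.
  [ 1  -1  0  -1/3  |  -1 ]
  [ 0   1  1   1/3  |   0 ]
  [ 0   0  1  -1/3  |   0 ]
  [ 0   0  0     1  |   6 ]
Add 1/3 times R4 to R3.
  [ 1  -1  0  -1/3  |  -1 ]
  [ 0   1  1   1/3  |   0 ]
  [ 0   0  1     0  |   2 ]
  [ 0   0  0     1  |   6 ]
Subtract 1/3 times R4 from R2.
  [ 1  -1  0  -1/3  |  -1 ]
  [ 0   1  1     0  |  -2 ]
  [ 0   0  1     0  |   2 ]
  [ 0   0  0     1  |   6 ]
Add 1/3 times R4 to R1.
  [ 1  -1  0  0  |   1 ]
  [ 0   1  1  0  |  -2 ]
  [ 0   0  1  0  |   2 ]
  [ 0   0  0  1  |   6 ]
Subtract R3 from R2.
  [ 1  -1  0  0  |   1 ]
  [ 0   1  0  0  |  -4 ]
  [ 0   0  1  0  |   2 ]
  [ 0   0  0  1  |   6 ]
Add R2 to R1.
  [ 1  0  0  0  |  -3 ]
  [ 0  1  0  0  |  -4 ]
  [ 0  0  1  0  |   2 ]
  [ 0  0  0  1  |   6 ]
Reading off the last column: x = -3, y = -4, z = 2, w = 6.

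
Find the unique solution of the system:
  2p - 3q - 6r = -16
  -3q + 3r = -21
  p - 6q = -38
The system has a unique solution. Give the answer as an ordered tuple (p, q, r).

(-2, 6, -1)

Form the augmented matrix and row-reduce:
  [ 2  -3  -6  |  -16 ]
  [ 0  -3   3  |  -21 ]
  [ 1  -6   0  |  -38 ]
R1 := 1/2·R1
  [ 1  -3/2  -3  |   -8 ]
  [ 0    -3   3  |  -21 ]
  [ 1    -6   0  |  -38 ]
R3 := R3 − R1
  [ 1  -3/2  -3  |   -8 ]
  [ 0    -3   3  |  -21 ]
  [ 0  -9/2   3  |  -30 ]
R2 := -1/3·R2
  [ 1  -3/2  -3  |   -8 ]
  [ 0     1  -1  |    7 ]
  [ 0  -9/2   3  |  -30 ]
R3 := R3 + 9/2·R2
  [ 1  -3/2    -3  |   -8 ]
  [ 0     1    -1  |    7 ]
  [ 0     0  -3/2  |  3/2 ]
R3 := -2/3·R3
  [ 1  -3/2  -3  |  -8 ]
  [ 0     1  -1  |   7 ]
  [ 0     0   1  |  -1 ]
R2 := R2 + R3
  [ 1  -3/2  -3  |  -8 ]
  [ 0     1   0  |   6 ]
  [ 0     0   1  |  -1 ]
R1 := R1 + 3·R3
  [ 1  -3/2  0  |  -11 ]
  [ 0     1  0  |    6 ]
  [ 0     0  1  |   -1 ]
R1 := R1 + 3/2·R2
  [ 1  0  0  |  -2 ]
  [ 0  1  0  |   6 ]
  [ 0  0  1  |  -1 ]
Reading off the last column: p = -2, q = 6, r = -1.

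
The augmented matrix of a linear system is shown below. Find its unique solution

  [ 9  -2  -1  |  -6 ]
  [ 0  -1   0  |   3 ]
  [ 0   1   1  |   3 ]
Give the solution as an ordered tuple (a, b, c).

R1 -> 1/9·R1
  [ 1  -2/9  -1/9  |  -2/3 ]
  [ 0    -1     0  |     3 ]
  [ 0     1     1  |     3 ]
R2 -> -1·R2
  [ 1  -2/9  -1/9  |  -2/3 ]
  [ 0     1     0  |    -3 ]
  [ 0     1     1  |     3 ]
R3 -> R3 − R2
  [ 1  -2/9  -1/9  |  -2/3 ]
  [ 0     1     0  |    -3 ]
  [ 0     0     1  |     6 ]
R1 -> R1 + 1/9·R3
  [ 1  -2/9  0  |   0 ]
  [ 0     1  0  |  -3 ]
  [ 0     0  1  |   6 ]
R1 -> R1 + 2/9·R2
  [ 1  0  0  |  -2/3 ]
  [ 0  1  0  |    -3 ]
  [ 0  0  1  |     6 ]
Reading off the last column: a = -2/3, b = -3, c = 6.

(-2/3, -3, 6)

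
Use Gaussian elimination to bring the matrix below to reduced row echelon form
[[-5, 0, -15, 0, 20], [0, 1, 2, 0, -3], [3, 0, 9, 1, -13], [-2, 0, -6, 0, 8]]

[[1, 0, 3, 0, -4], [0, 1, 2, 0, -3], [0, 0, 0, 1, -1], [0, 0, 0, 0, 0]]

Multiply R1 by -1/5.
  [  1  0   3  0   -4 ]
  [  0  1   2  0   -3 ]
  [  3  0   9  1  -13 ]
  [ -2  0  -6  0    8 ]
Subtract 3 times R1 from R3.
  [  1  0   3  0  -4 ]
  [  0  1   2  0  -3 ]
  [  0  0   0  1  -1 ]
  [ -2  0  -6  0   8 ]
Add 2 times R1 to R4.
  [ 1  0  3  0  -4 ]
  [ 0  1  2  0  -3 ]
  [ 0  0  0  1  -1 ]
  [ 0  0  0  0   0 ]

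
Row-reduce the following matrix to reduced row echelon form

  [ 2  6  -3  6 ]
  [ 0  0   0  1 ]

Multiply r1 by 1/2.
Subtract 3 times r2 from r1.

[[1, 3, -3/2, 0], [0, 0, 0, 1]]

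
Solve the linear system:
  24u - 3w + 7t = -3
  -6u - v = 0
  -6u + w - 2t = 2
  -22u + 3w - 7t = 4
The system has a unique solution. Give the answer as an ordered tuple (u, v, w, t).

Form the augmented matrix and row-reduce:
  [  24   0  -3   7  |  -3 ]
  [  -6  -1   0   0  |   0 ]
  [  -6   0   1  -2  |   2 ]
  [ -22   0   3  -7  |   4 ]
R1 → 1/24·R1
  [   1   0  -1/8  7/24  |  -1/8 ]
  [  -6  -1     0     0  |     0 ]
  [  -6   0     1    -2  |     2 ]
  [ -22   0     3    -7  |     4 ]
R2 → R2 + 6·R1
  [   1   0  -1/8  7/24  |  -1/8 ]
  [   0  -1  -3/4   7/4  |  -3/4 ]
  [  -6   0     1    -2  |     2 ]
  [ -22   0     3    -7  |     4 ]
R3 → R3 + 6·R1
  [   1   0  -1/8  7/24  |  -1/8 ]
  [   0  -1  -3/4   7/4  |  -3/4 ]
  [   0   0   1/4  -1/4  |   5/4 ]
  [ -22   0     3    -7  |     4 ]
R4 → R4 + 22·R1
  [ 1   0  -1/8   7/24  |  -1/8 ]
  [ 0  -1  -3/4    7/4  |  -3/4 ]
  [ 0   0   1/4   -1/4  |   5/4 ]
  [ 0   0   1/4  -7/12  |   5/4 ]
R2 → -1·R2
  [ 1  0  -1/8   7/24  |  -1/8 ]
  [ 0  1   3/4   -7/4  |   3/4 ]
  [ 0  0   1/4   -1/4  |   5/4 ]
  [ 0  0   1/4  -7/12  |   5/4 ]
R3 → 4·R3
  [ 1  0  -1/8   7/24  |  -1/8 ]
  [ 0  1   3/4   -7/4  |   3/4 ]
  [ 0  0     1     -1  |     5 ]
  [ 0  0   1/4  -7/12  |   5/4 ]
R4 → R4 − 1/4·R3
  [ 1  0  -1/8  7/24  |  -1/8 ]
  [ 0  1   3/4  -7/4  |   3/4 ]
  [ 0  0     1    -1  |     5 ]
  [ 0  0     0  -1/3  |     0 ]
R4 → -3·R4
  [ 1  0  -1/8  7/24  |  -1/8 ]
  [ 0  1   3/4  -7/4  |   3/4 ]
  [ 0  0     1    -1  |     5 ]
  [ 0  0     0     1  |     0 ]
R3 → R3 + R4
  [ 1  0  -1/8  7/24  |  -1/8 ]
  [ 0  1   3/4  -7/4  |   3/4 ]
  [ 0  0     1     0  |     5 ]
  [ 0  0     0     1  |     0 ]
R2 → R2 + 7/4·R4
  [ 1  0  -1/8  7/24  |  -1/8 ]
  [ 0  1   3/4     0  |   3/4 ]
  [ 0  0     1     0  |     5 ]
  [ 0  0     0     1  |     0 ]
R1 → R1 − 7/24·R4
  [ 1  0  -1/8  0  |  -1/8 ]
  [ 0  1   3/4  0  |   3/4 ]
  [ 0  0     1  0  |     5 ]
  [ 0  0     0  1  |     0 ]
R2 → R2 − 3/4·R3
  [ 1  0  -1/8  0  |  -1/8 ]
  [ 0  1     0  0  |    -3 ]
  [ 0  0     1  0  |     5 ]
  [ 0  0     0  1  |     0 ]
R1 → R1 + 1/8·R3
  [ 1  0  0  0  |  1/2 ]
  [ 0  1  0  0  |   -3 ]
  [ 0  0  1  0  |    5 ]
  [ 0  0  0  1  |    0 ]
Reading off the last column: u = 1/2, v = -3, w = 5, t = 0.

(1/2, -3, 5, 0)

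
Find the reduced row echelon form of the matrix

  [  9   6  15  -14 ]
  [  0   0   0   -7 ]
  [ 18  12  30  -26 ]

Multiply ρ1 by 1/9.
  [  1  2/3  5/3  -14/9 ]
  [  0    0    0     -7 ]
  [ 18   12   30    -26 ]
Subtract 18 times ρ1 from ρ3.
  [ 1  2/3  5/3  -14/9 ]
  [ 0    0    0     -7 ]
  [ 0    0    0      2 ]
Multiply ρ2 by -1/7.
  [ 1  2/3  5/3  -14/9 ]
  [ 0    0    0      1 ]
  [ 0    0    0      2 ]
Subtract 2 times ρ2 from ρ3.
  [ 1  2/3  5/3  -14/9 ]
  [ 0    0    0      1 ]
  [ 0    0    0      0 ]
Add 14/9 times ρ2 to ρ1.
  [ 1  2/3  5/3  0 ]
  [ 0    0    0  1 ]
  [ 0    0    0  0 ]

[[1, 2/3, 5/3, 0], [0, 0, 0, 1], [0, 0, 0, 0]]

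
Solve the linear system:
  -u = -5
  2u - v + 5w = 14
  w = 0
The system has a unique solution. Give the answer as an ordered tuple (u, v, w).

Form the augmented matrix and row-reduce:
  [ -1   0  0  |  -5 ]
  [  2  -1  5  |  14 ]
  [  0   0  1  |   0 ]
R1 := -1·R1
  [ 1   0  0  |   5 ]
  [ 2  -1  5  |  14 ]
  [ 0   0  1  |   0 ]
R2 := R2 − 2·R1
  [ 1   0  0  |  5 ]
  [ 0  -1  5  |  4 ]
  [ 0   0  1  |  0 ]
R2 := -1·R2
  [ 1  0   0  |   5 ]
  [ 0  1  -5  |  -4 ]
  [ 0  0   1  |   0 ]
R2 := R2 + 5·R3
  [ 1  0  0  |   5 ]
  [ 0  1  0  |  -4 ]
  [ 0  0  1  |   0 ]
Reading off the last column: u = 5, v = -4, w = 0.

(5, -4, 0)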